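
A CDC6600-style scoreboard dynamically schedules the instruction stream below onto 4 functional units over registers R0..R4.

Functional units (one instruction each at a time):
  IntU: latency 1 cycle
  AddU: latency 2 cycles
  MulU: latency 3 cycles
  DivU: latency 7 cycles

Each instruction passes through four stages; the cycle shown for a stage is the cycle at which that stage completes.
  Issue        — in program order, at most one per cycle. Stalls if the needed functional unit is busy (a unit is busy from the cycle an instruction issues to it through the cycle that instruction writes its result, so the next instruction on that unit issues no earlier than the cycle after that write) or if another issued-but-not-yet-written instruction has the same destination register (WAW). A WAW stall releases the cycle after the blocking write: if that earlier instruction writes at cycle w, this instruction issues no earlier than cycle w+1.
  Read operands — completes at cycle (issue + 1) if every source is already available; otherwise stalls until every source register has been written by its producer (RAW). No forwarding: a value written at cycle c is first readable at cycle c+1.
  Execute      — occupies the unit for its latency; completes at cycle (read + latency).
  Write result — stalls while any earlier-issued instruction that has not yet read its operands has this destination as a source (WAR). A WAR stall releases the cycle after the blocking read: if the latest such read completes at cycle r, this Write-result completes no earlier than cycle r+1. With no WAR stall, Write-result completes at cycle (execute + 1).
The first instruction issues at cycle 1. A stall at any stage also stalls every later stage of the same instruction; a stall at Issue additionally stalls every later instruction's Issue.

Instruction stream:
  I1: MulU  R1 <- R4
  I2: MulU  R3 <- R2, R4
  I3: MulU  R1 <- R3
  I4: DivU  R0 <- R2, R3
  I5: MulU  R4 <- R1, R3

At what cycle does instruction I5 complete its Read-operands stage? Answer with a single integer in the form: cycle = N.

I1 -> (1, 2, 5, 6)
I2 -> (7, 8, 11, 12)  // struct: MulU busy until I1 writes@6
I3 -> (13, 14, 17, 18)  // struct: MulU busy until I2 writes@12
I4 -> (14, 15, 22, 23)
I5 -> (19, 20, 23, 24)  // struct: MulU busy until I3 writes@18

cycle = 20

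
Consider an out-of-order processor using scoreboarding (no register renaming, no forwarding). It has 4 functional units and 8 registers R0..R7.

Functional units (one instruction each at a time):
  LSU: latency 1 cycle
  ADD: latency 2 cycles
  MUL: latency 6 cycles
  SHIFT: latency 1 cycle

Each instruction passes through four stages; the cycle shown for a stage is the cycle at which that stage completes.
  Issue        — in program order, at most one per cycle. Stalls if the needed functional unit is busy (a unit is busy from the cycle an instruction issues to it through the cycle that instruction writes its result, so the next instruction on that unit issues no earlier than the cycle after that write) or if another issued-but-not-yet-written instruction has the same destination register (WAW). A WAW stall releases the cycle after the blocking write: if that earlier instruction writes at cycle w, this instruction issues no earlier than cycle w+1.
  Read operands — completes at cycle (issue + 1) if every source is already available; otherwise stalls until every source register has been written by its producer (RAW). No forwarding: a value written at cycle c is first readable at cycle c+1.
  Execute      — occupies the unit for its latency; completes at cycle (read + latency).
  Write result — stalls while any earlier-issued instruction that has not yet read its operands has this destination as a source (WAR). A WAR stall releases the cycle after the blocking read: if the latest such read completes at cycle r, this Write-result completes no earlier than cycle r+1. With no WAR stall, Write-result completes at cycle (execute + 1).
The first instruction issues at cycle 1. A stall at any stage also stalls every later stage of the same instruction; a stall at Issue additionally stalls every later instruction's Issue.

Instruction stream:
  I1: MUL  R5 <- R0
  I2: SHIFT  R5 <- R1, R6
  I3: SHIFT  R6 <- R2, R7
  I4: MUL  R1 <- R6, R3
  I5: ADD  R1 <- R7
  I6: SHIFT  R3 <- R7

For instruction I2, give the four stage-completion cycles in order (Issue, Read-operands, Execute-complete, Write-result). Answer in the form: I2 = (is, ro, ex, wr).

I1: IS=1 RO=2 EX=8 WR=9
I2: IS=10 RO=11 EX=12 WR=13  [WAW R5: wait I1 write@9]
I3: IS=14 RO=15 EX=16 WR=17  [struct: SHIFT busy until I2 writes@13]
I4: IS=15 RO=18 EX=24 WR=25  [RAW R6: wait I3 write@17]
I5: IS=26 RO=27 EX=29 WR=30  [WAW R1: wait I4 write@25]
I6: IS=27 RO=28 EX=29 WR=30

I2 = (10, 11, 12, 13)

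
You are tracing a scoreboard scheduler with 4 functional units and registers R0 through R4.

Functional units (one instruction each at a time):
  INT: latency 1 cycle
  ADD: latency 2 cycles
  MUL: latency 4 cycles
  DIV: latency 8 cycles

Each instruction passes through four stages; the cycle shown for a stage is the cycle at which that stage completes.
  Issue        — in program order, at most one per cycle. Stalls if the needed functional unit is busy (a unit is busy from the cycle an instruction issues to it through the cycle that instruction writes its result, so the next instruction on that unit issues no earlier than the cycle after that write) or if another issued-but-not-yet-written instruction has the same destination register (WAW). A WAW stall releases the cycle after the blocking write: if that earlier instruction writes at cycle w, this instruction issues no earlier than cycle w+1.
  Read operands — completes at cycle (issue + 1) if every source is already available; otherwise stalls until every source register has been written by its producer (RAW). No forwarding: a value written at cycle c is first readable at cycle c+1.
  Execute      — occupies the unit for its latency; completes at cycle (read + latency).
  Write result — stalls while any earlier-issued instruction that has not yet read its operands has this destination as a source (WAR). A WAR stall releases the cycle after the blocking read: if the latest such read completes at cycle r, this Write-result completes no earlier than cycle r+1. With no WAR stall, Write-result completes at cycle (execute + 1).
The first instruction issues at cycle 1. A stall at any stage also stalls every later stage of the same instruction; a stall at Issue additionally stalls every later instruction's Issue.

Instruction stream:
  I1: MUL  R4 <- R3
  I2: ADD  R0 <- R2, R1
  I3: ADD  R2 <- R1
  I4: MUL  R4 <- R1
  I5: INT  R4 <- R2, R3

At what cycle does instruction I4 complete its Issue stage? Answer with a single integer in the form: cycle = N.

  I1 | 1 | 2 | 6 | 7
  I2 | 2 | 3 | 5 | 6
  I3 | 7 | 8 | 10 | 11   struct: ADD busy until I2 writes@6
  I4 | 8 | 9 | 13 | 14
  I5 | 15 | 16 | 17 | 18   WAW R4: wait I4 write@14

cycle = 8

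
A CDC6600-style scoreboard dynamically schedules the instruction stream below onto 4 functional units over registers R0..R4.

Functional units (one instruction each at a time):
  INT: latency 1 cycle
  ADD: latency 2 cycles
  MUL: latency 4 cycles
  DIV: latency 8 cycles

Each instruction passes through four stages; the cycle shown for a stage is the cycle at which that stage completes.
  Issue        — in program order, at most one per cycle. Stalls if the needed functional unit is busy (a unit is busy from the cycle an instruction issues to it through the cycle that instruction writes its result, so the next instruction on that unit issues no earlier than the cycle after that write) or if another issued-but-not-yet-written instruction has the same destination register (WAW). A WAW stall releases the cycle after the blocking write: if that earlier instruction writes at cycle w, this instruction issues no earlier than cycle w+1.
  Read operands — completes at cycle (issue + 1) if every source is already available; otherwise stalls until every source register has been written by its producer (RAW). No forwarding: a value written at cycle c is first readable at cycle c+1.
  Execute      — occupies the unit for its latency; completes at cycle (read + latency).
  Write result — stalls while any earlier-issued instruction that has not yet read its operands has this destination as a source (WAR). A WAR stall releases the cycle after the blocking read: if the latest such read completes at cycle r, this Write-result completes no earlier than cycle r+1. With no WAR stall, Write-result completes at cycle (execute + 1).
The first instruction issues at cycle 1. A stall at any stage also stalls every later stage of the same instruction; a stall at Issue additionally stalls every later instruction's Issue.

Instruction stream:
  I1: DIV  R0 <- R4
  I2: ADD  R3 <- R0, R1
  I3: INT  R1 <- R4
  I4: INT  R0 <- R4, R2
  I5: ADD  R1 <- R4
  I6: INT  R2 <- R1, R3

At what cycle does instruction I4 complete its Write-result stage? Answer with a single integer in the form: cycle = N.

cycle = 17

1) issue 1, read 2, done 10, write 11
2) issue 2, read 12, done 14, write 15  <RAW R0: wait I1 write@11>
3) issue 3, read 4, done 5, write 13  <WAR R1: wait I2 read@12>
4) issue 14, read 15, done 16, write 17  <struct: INT busy until I3 writes@13>
5) issue 16, read 17, done 19, write 20  <struct: ADD busy until I2 writes@15>
6) issue 18, read 21, done 22, write 23  <struct: INT busy until I4 writes@17 / RAW R1: wait I5 write@20>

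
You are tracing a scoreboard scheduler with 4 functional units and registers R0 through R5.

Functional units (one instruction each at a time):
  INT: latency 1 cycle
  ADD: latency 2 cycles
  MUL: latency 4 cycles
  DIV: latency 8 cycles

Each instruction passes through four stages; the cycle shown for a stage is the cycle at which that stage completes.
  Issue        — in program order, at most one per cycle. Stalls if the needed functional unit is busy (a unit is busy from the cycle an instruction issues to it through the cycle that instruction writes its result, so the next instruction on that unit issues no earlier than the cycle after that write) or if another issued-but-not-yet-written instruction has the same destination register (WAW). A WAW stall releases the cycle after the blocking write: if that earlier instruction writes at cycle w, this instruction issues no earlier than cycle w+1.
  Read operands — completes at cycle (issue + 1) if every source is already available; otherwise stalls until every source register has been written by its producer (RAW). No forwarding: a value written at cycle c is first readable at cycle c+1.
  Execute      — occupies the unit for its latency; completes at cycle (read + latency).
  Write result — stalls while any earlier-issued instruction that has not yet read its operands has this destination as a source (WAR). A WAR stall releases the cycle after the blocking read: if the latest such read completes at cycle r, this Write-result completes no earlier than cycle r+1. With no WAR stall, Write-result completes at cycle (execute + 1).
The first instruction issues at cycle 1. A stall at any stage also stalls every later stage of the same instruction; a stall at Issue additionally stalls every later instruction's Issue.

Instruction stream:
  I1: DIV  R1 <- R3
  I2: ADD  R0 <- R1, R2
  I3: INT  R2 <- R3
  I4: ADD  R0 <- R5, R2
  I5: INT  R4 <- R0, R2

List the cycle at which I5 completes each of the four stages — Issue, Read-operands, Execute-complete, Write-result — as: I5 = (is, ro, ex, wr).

t=1  I1 dispatched to DIV
t=2  I1 operands ready, I2 dispatched to ADD
t=3  I3 dispatched to INT
t=4  I3 operands ready
t=5  I3 complete
t=10  I1 complete
t=11  R1←I1
t=12  I2 operands ready
t=13  R2←I3
t=14  I2 complete
t=15  R0←I2
t=16  I4 dispatched to ADD
t=17  I4 operands ready, I5 dispatched to INT
t=19  I4 complete
t=20  R0←I4
t=21  I5 operands ready
t=22  I5 complete
t=23  R4←I5

I5 = (17, 21, 22, 23)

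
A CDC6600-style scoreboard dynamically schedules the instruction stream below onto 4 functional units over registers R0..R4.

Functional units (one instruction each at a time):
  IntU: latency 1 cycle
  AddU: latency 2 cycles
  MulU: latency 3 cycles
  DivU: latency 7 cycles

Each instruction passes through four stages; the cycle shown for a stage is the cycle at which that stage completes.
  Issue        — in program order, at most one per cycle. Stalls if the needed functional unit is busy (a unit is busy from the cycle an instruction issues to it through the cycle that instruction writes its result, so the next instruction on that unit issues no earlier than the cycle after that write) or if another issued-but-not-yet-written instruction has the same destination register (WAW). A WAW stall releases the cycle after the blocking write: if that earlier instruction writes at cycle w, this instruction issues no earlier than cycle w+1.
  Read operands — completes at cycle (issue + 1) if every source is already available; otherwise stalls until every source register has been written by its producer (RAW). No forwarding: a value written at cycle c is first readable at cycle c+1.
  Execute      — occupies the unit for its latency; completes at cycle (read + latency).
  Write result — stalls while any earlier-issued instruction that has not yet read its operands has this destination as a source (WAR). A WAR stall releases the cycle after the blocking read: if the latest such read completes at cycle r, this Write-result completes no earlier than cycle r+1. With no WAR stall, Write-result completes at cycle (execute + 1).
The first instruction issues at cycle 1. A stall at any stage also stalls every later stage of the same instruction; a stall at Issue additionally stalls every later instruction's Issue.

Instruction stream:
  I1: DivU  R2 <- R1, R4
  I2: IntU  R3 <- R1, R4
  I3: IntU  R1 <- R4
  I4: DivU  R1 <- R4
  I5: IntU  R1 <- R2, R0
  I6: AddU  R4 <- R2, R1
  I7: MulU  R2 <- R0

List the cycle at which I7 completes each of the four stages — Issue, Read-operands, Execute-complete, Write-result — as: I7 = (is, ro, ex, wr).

I7 = (23, 24, 27, 28)

[1] I1→DivU
[2] I1 RO · I2→IntU
[3] I2 RO
[4] I2 EX
[5] I2 WR R3
[6] I3→IntU
[7] I3 RO
[8] I3 EX
[9] I1 EX · I3 WR R1
[10] I1 WR R2
[11] I4→DivU
[12] I4 RO
[19] I4 EX
[20] I4 WR R1
[21] I5→IntU
[22] I5 RO · I6→AddU
[23] I5 EX · I7→MulU
[24] I5 WR R1 · I7 RO
[25] I6 RO
[27] I6 EX · I7 EX
[28] I6 WR R4 · I7 WR R2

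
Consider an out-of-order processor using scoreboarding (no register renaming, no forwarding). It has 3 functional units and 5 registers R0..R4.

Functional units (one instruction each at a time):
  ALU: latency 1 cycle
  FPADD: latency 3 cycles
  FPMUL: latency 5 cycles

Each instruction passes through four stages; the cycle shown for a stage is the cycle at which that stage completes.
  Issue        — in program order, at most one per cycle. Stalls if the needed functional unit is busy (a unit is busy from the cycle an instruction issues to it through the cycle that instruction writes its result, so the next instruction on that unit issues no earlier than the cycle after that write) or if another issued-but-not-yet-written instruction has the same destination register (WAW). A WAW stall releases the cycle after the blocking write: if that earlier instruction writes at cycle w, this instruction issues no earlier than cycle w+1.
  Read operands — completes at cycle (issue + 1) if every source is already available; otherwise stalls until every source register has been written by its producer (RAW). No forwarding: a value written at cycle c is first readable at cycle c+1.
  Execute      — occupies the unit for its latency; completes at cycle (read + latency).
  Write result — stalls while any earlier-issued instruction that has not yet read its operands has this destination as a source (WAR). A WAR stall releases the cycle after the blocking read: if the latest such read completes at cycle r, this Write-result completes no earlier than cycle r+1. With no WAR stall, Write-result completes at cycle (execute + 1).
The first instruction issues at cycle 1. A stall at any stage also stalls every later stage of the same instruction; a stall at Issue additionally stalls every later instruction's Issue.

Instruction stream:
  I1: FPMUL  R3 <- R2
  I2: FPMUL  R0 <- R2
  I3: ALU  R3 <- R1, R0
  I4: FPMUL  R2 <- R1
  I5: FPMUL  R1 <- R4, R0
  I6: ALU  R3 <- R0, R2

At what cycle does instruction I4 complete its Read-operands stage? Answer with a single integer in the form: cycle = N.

cycle = 18

I1: IS=1 RO=2 EX=7 WR=8
I2: IS=9 RO=10 EX=15 WR=16  [struct: FPMUL busy until I1 writes@8]
I3: IS=10 RO=17 EX=18 WR=19  [RAW R0: wait I2 write@16]
I4: IS=17 RO=18 EX=23 WR=24  [struct: FPMUL busy until I2 writes@16]
I5: IS=25 RO=26 EX=31 WR=32  [struct: FPMUL busy until I4 writes@24]
I6: IS=26 RO=27 EX=28 WR=29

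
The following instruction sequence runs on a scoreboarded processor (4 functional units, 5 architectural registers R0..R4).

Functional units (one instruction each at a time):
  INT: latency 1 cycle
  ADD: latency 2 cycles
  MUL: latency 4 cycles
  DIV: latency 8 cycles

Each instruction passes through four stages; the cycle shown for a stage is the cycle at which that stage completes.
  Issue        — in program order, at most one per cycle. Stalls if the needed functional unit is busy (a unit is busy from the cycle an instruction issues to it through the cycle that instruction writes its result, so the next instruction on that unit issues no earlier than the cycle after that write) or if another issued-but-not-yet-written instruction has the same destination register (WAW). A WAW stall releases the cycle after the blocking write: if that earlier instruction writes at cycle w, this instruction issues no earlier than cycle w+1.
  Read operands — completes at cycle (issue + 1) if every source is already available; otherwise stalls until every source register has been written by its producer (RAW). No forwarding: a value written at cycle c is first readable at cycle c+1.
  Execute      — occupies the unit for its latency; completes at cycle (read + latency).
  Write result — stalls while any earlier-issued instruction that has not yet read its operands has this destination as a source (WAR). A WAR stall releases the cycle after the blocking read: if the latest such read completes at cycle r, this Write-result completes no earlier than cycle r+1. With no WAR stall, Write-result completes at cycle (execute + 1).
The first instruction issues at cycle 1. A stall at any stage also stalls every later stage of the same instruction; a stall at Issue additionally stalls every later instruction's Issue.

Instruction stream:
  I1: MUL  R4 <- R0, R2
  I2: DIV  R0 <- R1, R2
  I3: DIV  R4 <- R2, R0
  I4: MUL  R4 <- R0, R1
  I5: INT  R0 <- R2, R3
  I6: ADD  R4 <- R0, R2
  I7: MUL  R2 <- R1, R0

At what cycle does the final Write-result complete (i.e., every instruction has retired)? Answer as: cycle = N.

cycle = 38

I1  is:1  ro:2  ex:6  wr:7
I2  is:2  ro:3  ex:11  wr:12
I3  is:13  ro:14  ex:22  wr:23  — struct: DIV busy until I2 writes@12
I4  is:24  ro:25  ex:29  wr:30  — WAW R4: wait I3 write@23
I5  is:25  ro:26  ex:27  wr:28
I6  is:31  ro:32  ex:34  wr:35  — WAW R4: wait I4 write@30
I7  is:32  ro:33  ex:37  wr:38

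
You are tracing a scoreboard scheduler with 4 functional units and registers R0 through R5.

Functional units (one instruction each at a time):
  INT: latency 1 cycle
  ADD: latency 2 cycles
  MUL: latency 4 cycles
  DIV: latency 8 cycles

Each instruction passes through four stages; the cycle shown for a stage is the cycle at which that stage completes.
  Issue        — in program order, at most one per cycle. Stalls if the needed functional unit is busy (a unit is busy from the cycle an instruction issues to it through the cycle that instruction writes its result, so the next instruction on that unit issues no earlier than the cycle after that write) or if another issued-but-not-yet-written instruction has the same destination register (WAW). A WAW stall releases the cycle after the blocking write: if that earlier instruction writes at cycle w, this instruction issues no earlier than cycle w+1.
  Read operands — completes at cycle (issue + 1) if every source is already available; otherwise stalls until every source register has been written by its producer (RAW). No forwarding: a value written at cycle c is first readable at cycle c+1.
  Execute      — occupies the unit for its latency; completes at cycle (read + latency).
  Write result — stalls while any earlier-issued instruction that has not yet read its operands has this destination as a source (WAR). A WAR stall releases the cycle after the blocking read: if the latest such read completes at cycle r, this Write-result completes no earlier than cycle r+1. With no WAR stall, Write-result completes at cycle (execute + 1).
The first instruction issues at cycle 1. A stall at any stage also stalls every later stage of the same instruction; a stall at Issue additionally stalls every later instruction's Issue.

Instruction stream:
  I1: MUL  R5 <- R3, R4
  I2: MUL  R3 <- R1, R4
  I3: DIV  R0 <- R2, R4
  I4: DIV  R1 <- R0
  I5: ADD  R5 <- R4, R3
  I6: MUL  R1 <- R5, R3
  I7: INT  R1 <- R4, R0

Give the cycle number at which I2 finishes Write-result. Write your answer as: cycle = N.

I1 -> (1, 2, 6, 7)
I2 -> (8, 9, 13, 14)  // struct: MUL busy until I1 writes@7
I3 -> (9, 10, 18, 19)
I4 -> (20, 21, 29, 30)  // struct: DIV busy until I3 writes@19
I5 -> (21, 22, 24, 25)
I6 -> (31, 32, 36, 37)  // WAW R1: wait I4 write@30
I7 -> (38, 39, 40, 41)  // WAW R1: wait I6 write@37

cycle = 14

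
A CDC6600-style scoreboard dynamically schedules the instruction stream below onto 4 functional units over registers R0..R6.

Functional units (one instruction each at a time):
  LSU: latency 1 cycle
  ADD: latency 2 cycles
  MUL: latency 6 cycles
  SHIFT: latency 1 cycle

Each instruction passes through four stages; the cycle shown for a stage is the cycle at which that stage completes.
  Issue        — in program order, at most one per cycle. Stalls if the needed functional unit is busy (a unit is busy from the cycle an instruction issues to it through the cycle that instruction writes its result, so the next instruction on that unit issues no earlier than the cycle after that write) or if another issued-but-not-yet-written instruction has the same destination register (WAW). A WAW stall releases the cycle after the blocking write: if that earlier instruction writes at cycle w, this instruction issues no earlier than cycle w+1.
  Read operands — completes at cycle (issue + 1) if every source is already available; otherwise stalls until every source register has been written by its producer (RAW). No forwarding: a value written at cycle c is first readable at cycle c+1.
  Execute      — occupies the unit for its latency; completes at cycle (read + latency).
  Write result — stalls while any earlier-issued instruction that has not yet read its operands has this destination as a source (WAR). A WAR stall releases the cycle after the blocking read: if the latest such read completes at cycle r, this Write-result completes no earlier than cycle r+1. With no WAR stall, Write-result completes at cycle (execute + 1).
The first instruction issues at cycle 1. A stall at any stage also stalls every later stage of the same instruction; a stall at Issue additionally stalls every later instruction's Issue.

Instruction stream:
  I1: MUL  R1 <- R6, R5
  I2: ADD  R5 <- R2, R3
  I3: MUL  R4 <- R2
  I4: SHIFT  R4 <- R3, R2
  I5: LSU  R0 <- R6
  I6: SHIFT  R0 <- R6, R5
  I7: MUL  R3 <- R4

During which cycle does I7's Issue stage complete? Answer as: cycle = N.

cycle = 25

1) issue 1, read 2, done 8, write 9
2) issue 2, read 3, done 5, write 6
3) issue 10, read 11, done 17, write 18  <struct: MUL busy until I1 writes@9>
4) issue 19, read 20, done 21, write 22  <WAW R4: wait I3 write@18>
5) issue 20, read 21, done 22, write 23
6) issue 24, read 25, done 26, write 27  <WAW R0: wait I5 write@23>
7) issue 25, read 26, done 32, write 33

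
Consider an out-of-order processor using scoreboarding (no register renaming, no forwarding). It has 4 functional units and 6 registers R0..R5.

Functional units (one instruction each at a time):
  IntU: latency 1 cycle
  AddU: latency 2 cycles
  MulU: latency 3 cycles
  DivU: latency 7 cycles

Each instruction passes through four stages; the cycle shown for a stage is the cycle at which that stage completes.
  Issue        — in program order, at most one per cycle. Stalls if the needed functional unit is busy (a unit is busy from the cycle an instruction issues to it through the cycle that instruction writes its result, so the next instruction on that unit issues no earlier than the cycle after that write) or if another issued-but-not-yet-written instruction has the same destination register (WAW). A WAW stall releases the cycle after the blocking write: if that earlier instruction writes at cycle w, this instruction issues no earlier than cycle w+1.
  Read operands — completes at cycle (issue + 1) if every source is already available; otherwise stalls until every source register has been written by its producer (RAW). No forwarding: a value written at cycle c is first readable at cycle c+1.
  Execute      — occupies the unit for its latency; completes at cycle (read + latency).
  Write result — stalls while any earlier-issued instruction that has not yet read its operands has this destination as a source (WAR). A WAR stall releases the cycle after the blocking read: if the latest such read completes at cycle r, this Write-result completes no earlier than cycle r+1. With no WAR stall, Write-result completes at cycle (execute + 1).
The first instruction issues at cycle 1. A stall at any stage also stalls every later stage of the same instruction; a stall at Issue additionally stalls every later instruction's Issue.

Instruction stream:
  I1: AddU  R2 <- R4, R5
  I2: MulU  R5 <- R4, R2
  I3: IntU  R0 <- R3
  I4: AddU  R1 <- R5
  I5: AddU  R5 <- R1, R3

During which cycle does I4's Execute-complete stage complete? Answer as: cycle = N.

  I1 | 1 | 2 | 4 | 5
  I2 | 2 | 6 | 9 | 10   RAW R2: wait I1 write@5
  I3 | 3 | 4 | 5 | 6
  I4 | 6 | 11 | 13 | 14   struct: AddU busy until I1 writes@5 · RAW R5: wait I2 write@10
  I5 | 15 | 16 | 18 | 19   struct: AddU busy until I4 writes@14

cycle = 13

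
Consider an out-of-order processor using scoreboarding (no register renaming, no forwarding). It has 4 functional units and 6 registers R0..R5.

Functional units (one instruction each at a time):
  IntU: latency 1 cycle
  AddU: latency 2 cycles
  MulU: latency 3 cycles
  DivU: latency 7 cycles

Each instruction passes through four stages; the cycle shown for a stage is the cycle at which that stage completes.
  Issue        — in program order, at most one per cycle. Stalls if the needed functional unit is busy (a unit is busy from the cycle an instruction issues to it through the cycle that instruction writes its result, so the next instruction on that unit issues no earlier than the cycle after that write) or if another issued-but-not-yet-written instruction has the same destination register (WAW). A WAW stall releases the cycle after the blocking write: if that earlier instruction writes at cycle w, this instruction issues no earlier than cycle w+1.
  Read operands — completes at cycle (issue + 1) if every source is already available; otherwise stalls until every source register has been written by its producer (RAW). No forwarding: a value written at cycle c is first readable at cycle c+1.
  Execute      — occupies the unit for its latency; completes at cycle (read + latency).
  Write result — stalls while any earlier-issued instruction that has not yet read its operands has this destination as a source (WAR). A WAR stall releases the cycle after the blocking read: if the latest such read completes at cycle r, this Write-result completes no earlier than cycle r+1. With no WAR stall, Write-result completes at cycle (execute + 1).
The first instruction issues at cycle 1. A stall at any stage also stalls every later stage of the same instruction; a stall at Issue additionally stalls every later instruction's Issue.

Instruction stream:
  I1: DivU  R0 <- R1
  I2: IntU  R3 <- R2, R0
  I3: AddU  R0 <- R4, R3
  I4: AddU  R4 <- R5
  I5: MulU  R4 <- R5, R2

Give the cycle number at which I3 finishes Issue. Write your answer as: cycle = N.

cycle = 11

1) issue 1, read 2, done 9, write 10
2) issue 2, read 11, done 12, write 13  <RAW R0: wait I1 write@10>
3) issue 11, read 14, done 16, write 17  <WAW R0: wait I1 write@10 / RAW R3: wait I2 write@13>
4) issue 18, read 19, done 21, write 22  <struct: AddU busy until I3 writes@17>
5) issue 23, read 24, done 27, write 28  <WAW R4: wait I4 write@22>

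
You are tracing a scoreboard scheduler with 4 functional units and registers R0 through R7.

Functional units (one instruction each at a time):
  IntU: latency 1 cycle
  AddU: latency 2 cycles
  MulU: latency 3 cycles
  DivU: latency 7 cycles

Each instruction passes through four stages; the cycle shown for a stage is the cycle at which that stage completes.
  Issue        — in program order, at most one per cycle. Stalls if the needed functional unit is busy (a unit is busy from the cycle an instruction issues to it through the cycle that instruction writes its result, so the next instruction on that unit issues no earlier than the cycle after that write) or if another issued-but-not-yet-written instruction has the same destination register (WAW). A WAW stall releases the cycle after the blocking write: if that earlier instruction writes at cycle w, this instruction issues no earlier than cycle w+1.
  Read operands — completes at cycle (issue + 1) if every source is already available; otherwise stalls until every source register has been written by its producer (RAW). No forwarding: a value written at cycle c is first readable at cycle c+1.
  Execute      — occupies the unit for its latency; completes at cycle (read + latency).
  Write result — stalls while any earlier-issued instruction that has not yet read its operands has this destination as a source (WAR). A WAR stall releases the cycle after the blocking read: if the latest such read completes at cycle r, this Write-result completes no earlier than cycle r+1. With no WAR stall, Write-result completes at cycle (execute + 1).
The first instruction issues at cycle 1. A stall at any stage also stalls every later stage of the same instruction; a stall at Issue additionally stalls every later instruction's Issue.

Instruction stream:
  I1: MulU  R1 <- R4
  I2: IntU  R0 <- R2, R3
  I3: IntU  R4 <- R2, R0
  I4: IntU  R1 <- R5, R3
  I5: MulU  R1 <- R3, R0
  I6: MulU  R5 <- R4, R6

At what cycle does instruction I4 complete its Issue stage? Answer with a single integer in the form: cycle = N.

cycle = 10

cycle 1: I1 dispatched to MulU
cycle 2: I1 operands ready · I2 dispatched to IntU
cycle 3: I2 operands ready
cycle 4: I2 complete
cycle 5: I1 complete · R0←I2
cycle 6: R1←I1 · I3 dispatched to IntU
cycle 7: I3 operands ready
cycle 8: I3 complete
cycle 9: R4←I3
cycle 10: I4 dispatched to IntU
cycle 11: I4 operands ready
cycle 12: I4 complete
cycle 13: R1←I4
cycle 14: I5 dispatched to MulU
cycle 15: I5 operands ready
cycle 18: I5 complete
cycle 19: R1←I5
cycle 20: I6 dispatched to MulU
cycle 21: I6 operands ready
cycle 24: I6 complete
cycle 25: R5←I6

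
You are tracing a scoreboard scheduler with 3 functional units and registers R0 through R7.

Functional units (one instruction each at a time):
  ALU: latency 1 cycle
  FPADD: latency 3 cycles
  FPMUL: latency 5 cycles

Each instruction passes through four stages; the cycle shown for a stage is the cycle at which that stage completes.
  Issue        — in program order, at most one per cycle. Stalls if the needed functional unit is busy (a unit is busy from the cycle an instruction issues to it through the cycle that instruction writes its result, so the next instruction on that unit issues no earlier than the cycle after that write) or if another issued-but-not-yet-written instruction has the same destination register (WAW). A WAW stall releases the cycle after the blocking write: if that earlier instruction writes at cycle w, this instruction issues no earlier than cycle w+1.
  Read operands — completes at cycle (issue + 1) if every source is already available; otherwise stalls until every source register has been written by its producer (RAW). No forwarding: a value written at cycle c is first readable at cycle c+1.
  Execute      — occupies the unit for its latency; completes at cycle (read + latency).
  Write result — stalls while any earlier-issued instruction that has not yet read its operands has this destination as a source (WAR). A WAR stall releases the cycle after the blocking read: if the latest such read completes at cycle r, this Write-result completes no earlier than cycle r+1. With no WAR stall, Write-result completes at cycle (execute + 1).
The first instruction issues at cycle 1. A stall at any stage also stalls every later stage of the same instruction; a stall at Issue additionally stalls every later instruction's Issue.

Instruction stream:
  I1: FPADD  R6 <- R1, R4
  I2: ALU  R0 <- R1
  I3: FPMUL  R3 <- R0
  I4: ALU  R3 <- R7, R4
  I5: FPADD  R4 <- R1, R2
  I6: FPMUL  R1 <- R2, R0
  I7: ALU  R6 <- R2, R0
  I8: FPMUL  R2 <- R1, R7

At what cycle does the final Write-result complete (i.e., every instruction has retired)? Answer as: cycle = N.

cycle = 30

t=1  I1 issues→FPADD
t=2  I1 reads; I2 issues→ALU
t=3  I2 reads; I3 issues→FPMUL
t=4  I2 exec-done
t=5  I1 exec-done; I2 writes R0
t=6  I1 writes R6; I3 reads
t=11  I3 exec-done
t=12  I3 writes R3
t=13  I4 issues→ALU
t=14  I4 reads; I5 issues→FPADD
t=15  I4 exec-done; I5 reads; I6 issues→FPMUL
t=16  I4 writes R3; I6 reads
t=17  I7 issues→ALU
t=18  I5 exec-done; I7 reads
t=19  I5 writes R4; I7 exec-done
t=20  I7 writes R6
t=21  I6 exec-done
t=22  I6 writes R1
t=23  I8 issues→FPMUL
t=24  I8 reads
t=29  I8 exec-done
t=30  I8 writes R2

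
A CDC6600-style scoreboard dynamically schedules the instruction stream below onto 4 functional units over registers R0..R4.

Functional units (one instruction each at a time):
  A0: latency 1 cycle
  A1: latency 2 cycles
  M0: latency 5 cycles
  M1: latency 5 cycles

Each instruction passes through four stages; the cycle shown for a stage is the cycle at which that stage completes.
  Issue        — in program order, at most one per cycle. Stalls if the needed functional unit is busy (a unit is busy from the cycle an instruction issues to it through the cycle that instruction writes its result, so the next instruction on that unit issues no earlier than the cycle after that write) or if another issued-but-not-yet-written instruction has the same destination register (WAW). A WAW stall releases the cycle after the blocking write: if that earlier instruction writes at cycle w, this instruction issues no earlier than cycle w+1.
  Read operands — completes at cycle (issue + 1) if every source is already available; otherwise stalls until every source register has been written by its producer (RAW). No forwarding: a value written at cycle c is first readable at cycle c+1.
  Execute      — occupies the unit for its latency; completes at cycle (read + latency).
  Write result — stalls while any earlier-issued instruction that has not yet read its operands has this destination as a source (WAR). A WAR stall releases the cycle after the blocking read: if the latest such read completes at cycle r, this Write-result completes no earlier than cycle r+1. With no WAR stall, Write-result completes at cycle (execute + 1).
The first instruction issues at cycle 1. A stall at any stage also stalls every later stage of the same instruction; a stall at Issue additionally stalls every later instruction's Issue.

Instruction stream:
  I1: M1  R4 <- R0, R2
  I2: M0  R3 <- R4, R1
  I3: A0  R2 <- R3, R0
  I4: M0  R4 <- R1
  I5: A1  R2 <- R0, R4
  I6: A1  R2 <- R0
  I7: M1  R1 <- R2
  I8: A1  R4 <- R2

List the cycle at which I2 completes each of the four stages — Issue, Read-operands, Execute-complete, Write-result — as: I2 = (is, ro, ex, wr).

I1  is:1  ro:2  ex:7  wr:8
I2  is:2  ro:9  ex:14  wr:15  — RAW R4: wait I1 write@8
I3  is:3  ro:16  ex:17  wr:18  — RAW R3: wait I2 write@15
I4  is:16  ro:17  ex:22  wr:23  — struct: M0 busy until I2 writes@15
I5  is:19  ro:24  ex:26  wr:27  — WAW R2: wait I3 write@18, RAW R4: wait I4 write@23
I6  is:28  ro:29  ex:31  wr:32  — struct: A1 busy until I5 writes@27
I7  is:29  ro:33  ex:38  wr:39  — RAW R2: wait I6 write@32
I8  is:33  ro:34  ex:36  wr:37  — struct: A1 busy until I6 writes@32

I2 = (2, 9, 14, 15)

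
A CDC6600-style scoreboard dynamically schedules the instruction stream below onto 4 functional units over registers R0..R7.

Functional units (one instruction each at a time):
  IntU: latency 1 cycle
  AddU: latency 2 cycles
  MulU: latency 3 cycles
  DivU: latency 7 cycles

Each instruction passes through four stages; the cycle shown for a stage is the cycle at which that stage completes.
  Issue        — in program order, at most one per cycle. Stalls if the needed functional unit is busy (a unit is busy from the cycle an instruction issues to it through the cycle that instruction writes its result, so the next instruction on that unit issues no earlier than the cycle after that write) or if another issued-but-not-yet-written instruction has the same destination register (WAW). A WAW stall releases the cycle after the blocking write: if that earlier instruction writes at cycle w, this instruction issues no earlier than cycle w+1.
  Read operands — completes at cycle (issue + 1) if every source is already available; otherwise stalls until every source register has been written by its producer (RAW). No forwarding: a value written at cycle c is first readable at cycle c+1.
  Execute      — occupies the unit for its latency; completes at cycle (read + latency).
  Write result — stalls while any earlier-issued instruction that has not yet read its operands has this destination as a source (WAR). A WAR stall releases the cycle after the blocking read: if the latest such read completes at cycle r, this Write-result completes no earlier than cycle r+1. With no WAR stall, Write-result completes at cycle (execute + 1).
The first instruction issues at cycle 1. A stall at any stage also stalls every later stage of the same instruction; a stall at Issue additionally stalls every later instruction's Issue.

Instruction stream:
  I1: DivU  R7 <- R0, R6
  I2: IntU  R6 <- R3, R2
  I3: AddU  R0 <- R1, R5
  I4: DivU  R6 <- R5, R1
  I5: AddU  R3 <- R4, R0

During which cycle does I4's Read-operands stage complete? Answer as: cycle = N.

cycle = 12

cycle 1: I1 dispatched to DivU
cycle 2: I1 operands ready; I2 dispatched to IntU
cycle 3: I2 operands ready; I3 dispatched to AddU
cycle 4: I2 complete; I3 operands ready
cycle 5: R6←I2
cycle 6: I3 complete
cycle 7: R0←I3
cycle 9: I1 complete
cycle 10: R7←I1
cycle 11: I4 dispatched to DivU
cycle 12: I4 operands ready; I5 dispatched to AddU
cycle 13: I5 operands ready
cycle 15: I5 complete
cycle 16: R3←I5
cycle 19: I4 complete
cycle 20: R6←I4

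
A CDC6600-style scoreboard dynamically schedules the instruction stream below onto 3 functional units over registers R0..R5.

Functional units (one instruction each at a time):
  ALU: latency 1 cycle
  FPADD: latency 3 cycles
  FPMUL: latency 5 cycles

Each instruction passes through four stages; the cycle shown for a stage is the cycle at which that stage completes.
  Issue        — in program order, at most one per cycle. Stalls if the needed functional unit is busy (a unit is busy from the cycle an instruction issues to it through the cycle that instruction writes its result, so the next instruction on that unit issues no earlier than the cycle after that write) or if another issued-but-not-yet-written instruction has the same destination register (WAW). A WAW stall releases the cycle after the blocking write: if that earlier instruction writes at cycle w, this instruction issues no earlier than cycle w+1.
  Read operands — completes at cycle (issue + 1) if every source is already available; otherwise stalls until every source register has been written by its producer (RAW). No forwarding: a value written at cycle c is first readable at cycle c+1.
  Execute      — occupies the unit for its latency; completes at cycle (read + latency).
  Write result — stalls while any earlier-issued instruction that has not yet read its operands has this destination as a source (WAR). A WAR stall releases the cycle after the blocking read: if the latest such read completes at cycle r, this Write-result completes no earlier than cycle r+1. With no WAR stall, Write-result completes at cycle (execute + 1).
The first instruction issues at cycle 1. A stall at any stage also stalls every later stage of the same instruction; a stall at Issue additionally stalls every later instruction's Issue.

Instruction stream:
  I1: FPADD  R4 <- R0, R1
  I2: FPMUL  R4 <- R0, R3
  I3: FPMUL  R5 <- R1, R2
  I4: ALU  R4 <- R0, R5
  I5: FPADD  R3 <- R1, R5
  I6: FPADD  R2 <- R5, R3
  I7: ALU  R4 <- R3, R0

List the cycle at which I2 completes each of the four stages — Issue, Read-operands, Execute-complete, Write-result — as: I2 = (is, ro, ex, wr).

I2 = (7, 8, 13, 14)

[I1] 1/2/5/6
[I2] 7/8/13/14  (WAW R4: wait I1 write@6)
[I3] 15/16/21/22  (struct: FPMUL busy until I2 writes@14)
[I4] 16/23/24/25  (RAW R5: wait I3 write@22)
[I5] 17/23/26/27  (RAW R5: wait I3 write@22)
[I6] 28/29/32/33  (struct: FPADD busy until I5 writes@27)
[I7] 29/30/31/32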